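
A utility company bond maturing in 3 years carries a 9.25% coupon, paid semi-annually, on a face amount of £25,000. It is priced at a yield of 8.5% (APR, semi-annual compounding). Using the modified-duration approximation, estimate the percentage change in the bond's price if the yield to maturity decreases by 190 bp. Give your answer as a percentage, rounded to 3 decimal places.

+4.904%

Periodic yield y = 0.0425. Modified duration first:
  t   CF        PV=CF/(1+0.0425)^t    t·PV
  1     1,156.25     1,109.1127     1,109.1127
  2     1,156.25     1,063.8971     2,127.7942
  3     1,156.25     1,020.5248     3,061.5743
  4     1,156.25       978.9207     3,915.6826
  5     1,156.25       939.0126     4,695.0631
  6    26,156.25    20,376.0078   122,256.0467
  Σ                 25,487.4756   137,165.2736
P = 25,487.4756; D_Mac = 5.38167 half-year periods = 2.69084 yrs; D_mod = 2.69084/(1+0.0425) = 2.58114 yrs.
ΔP/P ≈ -D_mod · Δy = -2.58114 × (-0.019) = +0.049042 = +4.9042%.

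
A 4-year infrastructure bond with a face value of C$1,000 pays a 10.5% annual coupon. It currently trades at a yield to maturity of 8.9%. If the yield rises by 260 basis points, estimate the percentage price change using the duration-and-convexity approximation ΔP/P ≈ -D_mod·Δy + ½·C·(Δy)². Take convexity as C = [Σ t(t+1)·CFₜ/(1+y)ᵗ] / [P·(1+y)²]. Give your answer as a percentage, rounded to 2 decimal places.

-7.84%

With y = 0.089:
  t   CF        PV=CF/(1+0.089)^t    t·PV        t(t+1)·PV
  1       105.00        96.4187        96.4187         192.8375
  2       105.00        88.5388       177.0776         531.2327
  3       105.00        81.3028       243.9085         975.6340
  4     1,105.00       785.6892     3,142.7566      15,713.7831
  Σ                  1,051.9495     3,660.1614      17,413.4872
P = 1,051.9495; D_Mac = 3.47941 yrs; D_mod = 3.19505 yrs; C = 13.95838.
Duration effect: -3.19505 × (+0.026) = -0.083071
Convexity effect: 0.5 × 13.95838 × (0.026)² = +0.0047179
ΔP/P ≈ -0.083071 + 0.0047179 = -0.078353 = -7.8353%.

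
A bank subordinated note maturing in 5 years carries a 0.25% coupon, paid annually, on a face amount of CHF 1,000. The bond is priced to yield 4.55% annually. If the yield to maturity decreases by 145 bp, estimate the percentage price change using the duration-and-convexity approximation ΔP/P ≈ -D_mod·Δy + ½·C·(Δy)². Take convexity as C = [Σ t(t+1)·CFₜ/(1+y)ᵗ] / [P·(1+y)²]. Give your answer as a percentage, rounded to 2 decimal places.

+7.18%

With y = 0.0455:
  t   CF        PV=CF/(1+0.0455)^t    t·PV        t(t+1)·PV
  1         2.50         2.3912         2.3912           4.7824
  2         2.50         2.2871         4.5743          13.7228
  3         2.50         2.1876         6.5628          26.2512
  4         2.50         2.0924         8.3696          41.8479
  5     1,002.50       802.5354     4,012.6770      24,076.0618
  Σ                    811.4937     4,034.5748      24,162.6662
P = 811.4937; D_Mac = 4.97179 yrs; D_mod = 4.75542 yrs; C = 27.24028.
Duration effect: -4.75542 × (-0.0145) = +0.068954
Convexity effect: 0.5 × 27.24028 × (-0.0145)² = +0.0028636
ΔP/P ≈ +0.068954 + 0.0028636 = +0.071817 = +7.1817%.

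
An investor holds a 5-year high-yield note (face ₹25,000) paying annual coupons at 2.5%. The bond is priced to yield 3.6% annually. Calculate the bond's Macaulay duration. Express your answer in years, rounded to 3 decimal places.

4.755 years

Periodic yield y = 0.036. Discount each cash flow and weight by its year:
  t   CF        PV=CF/(1+0.036)^t    t·PV
  1       625.00       603.2819       603.2819
  2       625.00       582.3184     1,164.6368
  3       625.00       562.0834     1,686.2502
  4       625.00       542.5515     2,170.2061
  5    25,625.00    21,471.6341   107,358.1703
  Σ                 23,761.8692   112,982.5453
Price P = Σ PV = 23,761.8692.
Macaulay duration = Σ(t·PV) / P = 112,982.5453 / 23,761.8692 = 4.75478 years.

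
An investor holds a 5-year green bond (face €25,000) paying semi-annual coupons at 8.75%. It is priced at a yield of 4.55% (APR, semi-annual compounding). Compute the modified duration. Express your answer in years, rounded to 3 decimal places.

4.141 years

Periodic yield y = 0.02275. First find Macaulay duration:
  t   CF        PV=CF/(1+0.02275)^t    t·PV
  1     1,093.75     1,069.4207     1,069.4207
  2     1,093.75     1,045.6325     2,091.2651
  3     1,093.75     1,022.3735     3,067.1206
  4     1,093.75       999.6319     3,998.5277
  5     1,093.75       977.3962     4,886.9808
  6     1,093.75       955.6550     5,733.9300
  7     1,093.75       934.3975     6,540.7822
  8     1,093.75       913.6128     7,308.9021
  9     1,093.75       893.2904     8,039.6137
  10   26,093.75    20,837.3082   208,373.0821
  Σ                 29,648.7187   251,109.6249
P = 29,648.7187; Macaulay duration = 251,109.6249 / 29,648.7187 = 8.46949 half-year periods = 4.23475 years.
Modified duration = D_Mac / (1 + y) = 4.23475 / 1.02275 = 4.14055 years.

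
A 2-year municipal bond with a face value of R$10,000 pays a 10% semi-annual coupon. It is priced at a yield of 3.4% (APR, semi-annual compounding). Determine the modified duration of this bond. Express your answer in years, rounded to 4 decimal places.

1.8393 years

Periodic yield y = 0.017. First find Macaulay duration:
  t   CF        PV=CF/(1+0.017)^t    t·PV
  1       500.00       491.6421       491.6421
  2       500.00       483.4239       966.8478
  3       500.00       475.3430     1,426.0291
  4    10,500.00     9,815.3431    39,261.3726
  Σ                 11,265.7522    42,145.8916
P = 11,265.7522; Macaulay duration = 42,145.8916 / 11,265.7522 = 3.74106 half-year periods = 1.87053 years.
Modified duration = D_Mac / (1 + y) = 1.87053 / 1.017 = 1.83926 years.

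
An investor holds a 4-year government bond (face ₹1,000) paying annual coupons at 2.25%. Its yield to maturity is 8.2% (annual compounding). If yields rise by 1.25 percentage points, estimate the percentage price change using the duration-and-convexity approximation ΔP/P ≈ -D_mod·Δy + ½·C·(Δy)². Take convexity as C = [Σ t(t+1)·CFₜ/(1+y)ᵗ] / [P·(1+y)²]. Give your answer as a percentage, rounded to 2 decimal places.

With y = 0.082:
  t   CF        PV=CF/(1+0.082)^t    t·PV        t(t+1)·PV
  1        22.50        20.7948        20.7948          41.5896
  2        22.50        19.2189        38.4378         115.3133
  3        22.50        17.7624        53.2871         213.1484
  4     1,022.50       746.0265     2,984.1061      14,920.5307
  Σ                    803.8026     3,096.6258      15,290.5819
P = 803.8026; D_Mac = 3.85247 yrs; D_mod = 3.56051 yrs; C = 16.24875.
Duration effect: -3.56051 × (+0.0125) = -0.044506
Convexity effect: 0.5 × 16.24875 × (0.0125)² = +0.0012694
ΔP/P ≈ -0.044506 + 0.0012694 = -0.043237 = -4.3237%.

-4.32%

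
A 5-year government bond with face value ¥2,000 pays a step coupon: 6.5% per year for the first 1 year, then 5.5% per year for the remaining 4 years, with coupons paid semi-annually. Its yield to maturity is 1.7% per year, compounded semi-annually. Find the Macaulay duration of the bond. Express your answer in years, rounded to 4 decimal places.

Periodic yield y = 0.0085. Discount each cash flow and weight by its period:
  t   CF        PV=CF/(1+0.0085)^t    t·PV
  1        65.00        64.4522        64.4522
  2        65.00        63.9089       127.8179
  3        55.00        53.6210       160.8630
  4        55.00        53.1691       212.6763
  5        55.00        52.7209       263.6047
  6        55.00        52.2766       313.6596
  7        55.00        51.8360       362.8519
  8        55.00        51.3991       411.1928
  9        55.00        50.9659       458.6930
  10    2,055.00     1,888.2209    18,882.2090
  Σ                  2,382.5706    21,258.0203
Price P = Σ PV = 2,382.5706.
Macaulay duration = Σ(t·PV) / P = 21,258.0203 / 2,382.5706 = 8.92230 half-year periods.
In years: 8.92230 / 2 = 4.46115 years.

4.4612 years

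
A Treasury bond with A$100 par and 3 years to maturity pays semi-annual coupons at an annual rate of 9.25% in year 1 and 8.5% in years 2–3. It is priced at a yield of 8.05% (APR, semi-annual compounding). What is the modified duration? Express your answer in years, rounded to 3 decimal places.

2.594 years

Periodic yield y = 0.04025. First find Macaulay duration:
  t   CF        PV=CF/(1+0.04025)^t    t·PV
  1        4.625         4.4460         4.4460
  2        4.625         4.2740         8.5480
  3        4.250         3.7755        11.3265
  4        4.250         3.6294        14.5177
  5        4.250         3.4890        17.4450
  6      104.250        82.2716       493.6293
  Σ                    101.8856       549.9126
P = 101.8856; Macaulay duration = 549.9126 / 101.8856 = 5.39736 half-year periods = 2.69868 years.
Modified duration = D_Mac / (1 + y) = 2.69868 / 1.04025 = 2.59426 years.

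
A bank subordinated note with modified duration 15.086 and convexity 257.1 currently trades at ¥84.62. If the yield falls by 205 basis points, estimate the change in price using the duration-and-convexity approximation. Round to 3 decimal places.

+¥30.741

Duration effect: -D_mod·Δy = -15.086 × (-0.0205) = +0.309263
Convexity effect: ½·C·(Δy)² = 0.5 × 257.1 × (-0.0205)² = +0.0540231375
ΔP/P ≈ +0.309263 + 0.0540231375 = +0.3632861375
ΔP ≈ 84.62 × (+0.3632861375) = +30.74127295525.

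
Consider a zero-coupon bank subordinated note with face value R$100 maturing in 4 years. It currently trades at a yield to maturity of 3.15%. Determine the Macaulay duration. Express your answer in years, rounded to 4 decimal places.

A zero-coupon bond has a single cash flow at maturity, so its Macaulay duration equals its maturity: 4 years.

4.0000 years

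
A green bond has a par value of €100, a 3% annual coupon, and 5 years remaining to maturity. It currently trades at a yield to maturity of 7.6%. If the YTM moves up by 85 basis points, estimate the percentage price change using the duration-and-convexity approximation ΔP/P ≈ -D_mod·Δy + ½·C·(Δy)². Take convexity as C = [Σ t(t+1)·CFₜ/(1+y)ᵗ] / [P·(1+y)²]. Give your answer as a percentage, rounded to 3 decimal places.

-3.612%

With y = 0.076:
  t   CF        PV=CF/(1+0.076)^t    t·PV        t(t+1)·PV
  1         3.00         2.7881         2.7881           5.5762
  2         3.00         2.5912         5.1823          15.5470
  3         3.00         2.4082         7.2245          28.8979
  4         3.00         2.2381         8.9522          44.7612
  5       103.00        71.4128       357.0638       2,142.3830
  Σ                     81.4383       381.2110       2,237.1654
P = 81.4383; D_Mac = 4.68098 yrs; D_mod = 4.35035 yrs; C = 23.72712.
Duration effect: -4.35035 × (+0.0085) = -0.036978
Convexity effect: 0.5 × 23.72712 × (0.0085)² = +0.0008571
ΔP/P ≈ -0.036978 + 0.0008571 = -0.036121 = -3.6121%.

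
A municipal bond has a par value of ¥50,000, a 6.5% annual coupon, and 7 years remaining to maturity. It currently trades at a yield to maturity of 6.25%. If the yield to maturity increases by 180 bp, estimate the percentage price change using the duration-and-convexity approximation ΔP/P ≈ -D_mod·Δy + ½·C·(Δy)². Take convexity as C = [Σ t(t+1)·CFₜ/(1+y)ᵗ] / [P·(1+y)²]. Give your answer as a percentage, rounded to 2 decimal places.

With y = 0.0625:
  t   CF        PV=CF/(1+0.0625)^t    t·PV        t(t+1)·PV
  1     3,250.00     3,058.8235     3,058.8235       6,117.6471
  2     3,250.00     2,878.8927     5,757.7855      17,273.3564
  3     3,250.00     2,709.5461     8,128.6383      32,514.5532
  4     3,250.00     2,550.1610    10,200.6441      51,003.2207
  5     3,250.00     2,400.1516    12,000.7578      72,004.5469
  6     3,250.00     2,258.9662    13,553.7971      94,876.5795
  7    53,250.00    34,835.0984   243,845.6885   1,950,765.5078
  Σ                 50,691.6395   296,546.1348   2,224,555.4116
P = 50,691.6395; D_Mac = 5.85000 yrs; D_mod = 5.50588 yrs; C = 38.87309.
Duration effect: -5.50588 × (+0.018) = -0.099106
Convexity effect: 0.5 × 38.87309 × (0.018)² = +0.0062974
ΔP/P ≈ -0.099106 + 0.0062974 = -0.092808 = -9.2808%.

-9.28%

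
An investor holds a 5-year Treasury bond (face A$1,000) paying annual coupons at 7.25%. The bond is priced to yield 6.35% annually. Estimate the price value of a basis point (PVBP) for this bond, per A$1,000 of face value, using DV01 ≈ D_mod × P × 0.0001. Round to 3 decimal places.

Periodic yield y = 0.0635.
  t   CF        PV=CF/(1+0.0635)^t    t·PV
  1        72.50        68.1711        68.1711
  2        72.50        64.1007       128.2015
  3        72.50        60.2734       180.8201
  4        72.50        56.6745       226.6982
  5     1,072.50       788.3332     3,941.6661
  Σ                  1,037.5530     4,545.5570
P = 1,037.5530; D_Mac = 4.38104 yrs; D_mod = 4.11945 yrs.
DV01 ≈ 4.11945 × 1,037.5530 × 0.0001 = 0.427415.

A$0.427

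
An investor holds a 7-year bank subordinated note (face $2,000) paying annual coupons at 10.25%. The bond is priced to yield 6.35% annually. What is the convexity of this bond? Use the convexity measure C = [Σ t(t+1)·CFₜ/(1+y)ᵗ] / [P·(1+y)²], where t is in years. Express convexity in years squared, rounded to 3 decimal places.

With y = 0.0635:
  t   CF        PV=CF/(1+0.0635)^t    t·PV        t(t+1)·PV
  1       205.00       192.7598       192.7598         385.5195
  2       205.00       181.2504       362.5007       1,087.5021
  3       205.00       170.4282       511.2845       2,045.1380
  4       205.00       160.2522       641.0086       3,205.0431
  5       205.00       150.6837       753.4187       4,520.5122
  6       205.00       141.6866       850.1198       5,950.8388
  7     2,205.00     1,432.9998    10,030.9987      80,247.9896
  Σ                  2,430.0606    13,342.0908      97,442.5434
P = 2,430.0606.
Convexity = Σ t(t+1)·PV / [P·(1+y)²] = 97,442.5434 / (2,430.0606 × 1.131032) = 35.45329.

35.453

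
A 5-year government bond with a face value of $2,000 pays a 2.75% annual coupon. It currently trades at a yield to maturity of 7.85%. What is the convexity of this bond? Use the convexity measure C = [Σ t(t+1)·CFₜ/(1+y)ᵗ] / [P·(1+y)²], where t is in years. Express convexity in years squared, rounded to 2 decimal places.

With y = 0.0785:
  t   CF        PV=CF/(1+0.0785)^t    t·PV        t(t+1)·PV
  1        55.00        50.9968        50.9968         101.9935
  2        55.00        47.2849        94.5698         283.7093
  3        55.00        43.8432       131.5296         526.1184
  4        55.00        40.6520       162.6081         813.0403
  5     2,055.00     1,408.3516     7,041.7578      42,250.5468
  Σ                  1,591.1284     7,481.4620      43,975.4084
P = 1,591.1284.
Convexity = Σ t(t+1)·PV / [P·(1+y)²] = 43,975.4084 / (1,591.1284 × 1.163162) = 23.76098.

23.76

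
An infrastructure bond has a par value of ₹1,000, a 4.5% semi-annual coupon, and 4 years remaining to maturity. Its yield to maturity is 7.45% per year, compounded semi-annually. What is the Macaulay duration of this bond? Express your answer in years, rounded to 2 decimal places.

Periodic yield y = 0.03725. Discount each cash flow and weight by its period:
  t   CF        PV=CF/(1+0.03725)^t    t·PV
  1        22.50        21.6920        21.6920
  2        22.50        20.9130        41.8259
  3        22.50        20.1619        60.4858
  4        22.50        19.4379        77.7515
  5        22.50        18.7398        93.6991
  6        22.50        18.0668       108.4010
  7        22.50        17.4180       121.9260
  8     1,022.50       763.1252     6,105.0012
  Σ                    899.5545     6,630.7825
Price P = Σ PV = 899.5545.
Macaulay duration = Σ(t·PV) / P = 6,630.7825 / 899.5545 = 7.37118 half-year periods.
In years: 7.37118 / 2 = 3.68559 years.

3.69 years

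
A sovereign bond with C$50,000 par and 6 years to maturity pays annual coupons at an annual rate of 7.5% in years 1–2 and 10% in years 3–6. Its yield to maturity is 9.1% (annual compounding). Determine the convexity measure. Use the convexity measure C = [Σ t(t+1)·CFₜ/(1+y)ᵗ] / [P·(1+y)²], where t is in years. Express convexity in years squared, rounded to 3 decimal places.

With y = 0.091:
  t   CF        PV=CF/(1+0.091)^t    t·PV        t(t+1)·PV
  1     3,750.00     3,437.2136     3,437.2136       6,874.4271
  2     3,750.00     3,150.5166     6,301.0331      18,903.0994
  3     5,000.00     3,850.3105    11,550.9315      46,203.7259
  4     5,000.00     3,529.1572    14,116.6287      70,583.1437
  5     5,000.00     3,234.7912    16,173.9559      97,043.7356
  6    55,000.00    32,614.7599   195,688.5595   1,369,819.9166
  Σ                 49,816.7489   247,268.3223   1,609,428.0483
P = 49,816.7489.
Convexity = Σ t(t+1)·PV / [P·(1+y)²] = 1,609,428.0483 / (49,816.7489 × 1.190281) = 27.14230.

27.142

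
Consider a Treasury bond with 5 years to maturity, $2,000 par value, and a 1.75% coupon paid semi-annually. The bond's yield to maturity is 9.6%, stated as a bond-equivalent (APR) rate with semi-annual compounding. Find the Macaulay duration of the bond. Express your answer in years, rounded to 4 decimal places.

4.7598 years

Periodic yield y = 0.048. Discount each cash flow and weight by its period:
  t   CF        PV=CF/(1+0.048)^t    t·PV
  1        17.50        16.6985        16.6985
  2        17.50        15.9337        31.8673
  3        17.50        15.2039        45.6116
  4        17.50        14.5075        58.0300
  5        17.50        13.8430        69.2152
  6        17.50        13.2090        79.2541
  7        17.50        12.6040        88.2281
  8        17.50        12.0267        96.2139
  9        17.50        11.4759       103.2830
  10    2,017.50     1,262.4108    12,624.1085
  Σ                  1,387.9131    13,212.5103
Price P = Σ PV = 1,387.9131.
Macaulay duration = Σ(t·PV) / P = 13,212.5103 / 1,387.9131 = 9.51970 half-year periods.
In years: 9.51970 / 2 = 4.75985 years.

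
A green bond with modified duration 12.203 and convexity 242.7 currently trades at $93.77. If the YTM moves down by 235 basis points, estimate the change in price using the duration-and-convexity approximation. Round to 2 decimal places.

+$33.17

Duration effect: -D_mod·Δy = -12.203 × (-0.0235) = +0.2867705
Convexity effect: ½·C·(Δy)² = 0.5 × 242.7 × (-0.0235)² = +0.0670155375
ΔP/P ≈ +0.2867705 + 0.0670155375 = +0.3537860375
ΔP ≈ 93.77 × (+0.3537860375) = +33.174516736375.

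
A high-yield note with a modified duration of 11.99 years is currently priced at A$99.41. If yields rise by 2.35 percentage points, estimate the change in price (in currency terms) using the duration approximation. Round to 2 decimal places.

Duration approximation: ΔP/P ≈ -D_mod · Δy = -11.99 × (+0.0235) = -0.281765.
ΔP ≈ 99.41 × (-0.281765) = -28.01025865.

-A$28.01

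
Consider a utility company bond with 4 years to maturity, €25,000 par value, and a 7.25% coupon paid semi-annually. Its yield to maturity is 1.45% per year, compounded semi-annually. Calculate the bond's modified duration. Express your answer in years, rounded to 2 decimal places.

3.57 years

Periodic yield y = 0.00725. First find Macaulay duration:
  t   CF        PV=CF/(1+0.00725)^t    t·PV
  1       906.25       899.7270       899.7270
  2       906.25       893.2509     1,786.5018
  3       906.25       886.8215     2,660.4644
  4       906.25       880.4383     3,521.7531
  5       906.25       874.1010     4,370.5052
  6       906.25       867.8094     5,206.8566
  7       906.25       861.5631     6,030.9417
  8    25,906.25    24,451.5471   195,612.3771
  Σ                 30,615.2583   220,089.1268
P = 30,615.2583; Macaulay duration = 220,089.1268 / 30,615.2583 = 7.18887 half-year periods = 3.59444 years.
Modified duration = D_Mac / (1 + y) = 3.59444 / 1.00725 = 3.56856 years.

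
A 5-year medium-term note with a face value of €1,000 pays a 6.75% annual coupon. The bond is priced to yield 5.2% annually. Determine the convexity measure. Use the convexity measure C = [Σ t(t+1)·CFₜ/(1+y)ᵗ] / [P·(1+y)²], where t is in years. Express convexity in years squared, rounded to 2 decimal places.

With y = 0.052:
  t   CF        PV=CF/(1+0.052)^t    t·PV        t(t+1)·PV
  1        67.50        64.1635        64.1635         128.3270
  2        67.50        60.9919       121.9838         365.9515
  3        67.50        57.9771       173.9313         695.7253
  4        67.50        55.1113       220.4453       1,102.2264
  5     1,067.50       828.4937     4,142.4683      24,854.8095
  Σ                  1,066.7375     4,722.9922      27,147.0397
P = 1,066.7375.
Convexity = Σ t(t+1)·PV / [P·(1+y)²] = 27,147.0397 / (1,066.7375 × 1.106704) = 22.99500.

23.00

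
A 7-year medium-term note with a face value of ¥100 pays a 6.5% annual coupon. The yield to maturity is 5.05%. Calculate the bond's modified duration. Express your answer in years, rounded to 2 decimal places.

5.61 years

Periodic yield y = 0.0505. First find Macaulay duration:
  t   CF        PV=CF/(1+0.0505)^t    t·PV
  1         6.50         6.1875         6.1875
  2         6.50         5.8901        11.7802
  3         6.50         5.6069        16.8208
  4         6.50         5.3374        21.3496
  5         6.50         5.0808        25.4041
  6         6.50         4.8366        29.0194
  7       106.50        75.4357       528.0502
  Σ                    108.3751       638.6117
P = 108.3751; Macaulay duration = 638.6117 / 108.3751 = 5.89261 years.
Modified duration = D_Mac / (1 + y) = 5.89261 / 1.0505 = 5.60934 years.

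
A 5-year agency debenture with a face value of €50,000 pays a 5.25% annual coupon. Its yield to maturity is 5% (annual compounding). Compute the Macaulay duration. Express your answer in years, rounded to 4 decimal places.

Periodic yield y = 0.05. Discount each cash flow and weight by its year:
  t   CF        PV=CF/(1+0.05)^t    t·PV
  1     2,625.00     2,500.0000     2,500.0000
  2     2,625.00     2,380.9524     4,761.9048
  3     2,625.00     2,267.5737     6,802.7211
  4     2,625.00     2,159.5940     8,638.3760
  5    52,625.00    41,233.0645   206,165.3226
  Σ                 50,541.1846   228,868.3244
Price P = Σ PV = 50,541.1846.
Macaulay duration = Σ(t·PV) / P = 228,868.3244 / 50,541.1846 = 4.52835 years.

4.5284 years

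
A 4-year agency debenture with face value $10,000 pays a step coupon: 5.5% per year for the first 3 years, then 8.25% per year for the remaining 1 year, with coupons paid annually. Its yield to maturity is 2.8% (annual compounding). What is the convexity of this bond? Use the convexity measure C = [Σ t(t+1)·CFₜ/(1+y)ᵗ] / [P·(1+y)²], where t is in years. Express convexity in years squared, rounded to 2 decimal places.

17.16

With y = 0.028:
  t   CF        PV=CF/(1+0.028)^t    t·PV        t(t+1)·PV
  1       550.00       535.0195       535.0195       1,070.0389
  2       550.00       520.4469     1,040.8939       3,122.6816
  3       550.00       506.2713     1,518.8140       6,075.2561
  4    10,825.00     9,692.9383    38,771.7530     193,858.7652
  Σ                 11,254.6760    41,866.4804     204,126.7418
P = 11,254.6760.
Convexity = Σ t(t+1)·PV / [P·(1+y)²] = 204,126.7418 / (11,254.6760 × 1.056784) = 17.16251.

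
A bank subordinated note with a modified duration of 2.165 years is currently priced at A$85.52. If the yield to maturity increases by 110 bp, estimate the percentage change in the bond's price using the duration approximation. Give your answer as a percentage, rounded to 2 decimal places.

-2.38%

Duration approximation: ΔP/P ≈ -D_mod · Δy = -2.165 × (+0.011) = -0.023815.
As a percentage: -2.3815%.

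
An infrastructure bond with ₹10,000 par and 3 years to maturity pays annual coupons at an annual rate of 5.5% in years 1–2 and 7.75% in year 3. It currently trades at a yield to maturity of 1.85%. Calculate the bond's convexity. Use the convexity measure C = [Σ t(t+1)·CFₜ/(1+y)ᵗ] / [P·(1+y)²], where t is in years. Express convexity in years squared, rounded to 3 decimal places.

With y = 0.0185:
  t   CF        PV=CF/(1+0.0185)^t    t·PV        t(t+1)·PV
  1       550.00       540.0098       540.0098       1,080.0196
  2       550.00       530.2011     1,060.4022       3,181.2066
  3    10,775.00    10,198.4502    30,595.3506     122,381.4022
  Σ                 11,268.6611    32,195.7626     126,642.6284
P = 11,268.6611.
Convexity = Σ t(t+1)·PV / [P·(1+y)²] = 126,642.6284 / (11,268.6611 × 1.037342) = 10.83392.

10.834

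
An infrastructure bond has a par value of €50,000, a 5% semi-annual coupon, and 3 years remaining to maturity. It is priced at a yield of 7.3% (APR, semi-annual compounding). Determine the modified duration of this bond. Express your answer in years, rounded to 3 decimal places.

2.717 years

Periodic yield y = 0.0365. First find Macaulay duration:
  t   CF        PV=CF/(1+0.0365)^t    t·PV
  1     1,250.00     1,205.9817     1,205.9817
  2     1,250.00     1,163.5134     2,327.0269
  3     1,250.00     1,122.5407     3,367.6221
  4     1,250.00     1,083.0108     4,332.0432
  5     1,250.00     1,044.8729     5,224.3647
  6    51,250.00    41,331.2016   247,987.2094
  Σ                 46,951.1211   264,444.2479
P = 46,951.1211; Macaulay duration = 264,444.2479 / 46,951.1211 = 5.63233 half-year periods = 2.81617 years.
Modified duration = D_Mac / (1 + y) = 2.81617 / 1.0365 = 2.71700 years.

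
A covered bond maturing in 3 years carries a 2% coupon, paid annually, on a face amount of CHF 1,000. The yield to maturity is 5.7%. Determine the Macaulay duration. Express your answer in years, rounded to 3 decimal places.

2.938 years

Periodic yield y = 0.057. Discount each cash flow and weight by its year:
  t   CF        PV=CF/(1+0.057)^t    t·PV
  1        20.00        18.9215        18.9215
  2        20.00        17.9011        35.8022
  3     1,020.00       863.7244     2,591.1733
  Σ                    900.5470     2,645.8970
Price P = Σ PV = 900.5470.
Macaulay duration = Σ(t·PV) / P = 2,645.8970 / 900.5470 = 2.93810 years.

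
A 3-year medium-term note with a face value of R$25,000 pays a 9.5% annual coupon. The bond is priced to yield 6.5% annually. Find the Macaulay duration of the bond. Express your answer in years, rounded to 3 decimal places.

2.757 years

Periodic yield y = 0.065. Discount each cash flow and weight by its year:
  t   CF        PV=CF/(1+0.065)^t    t·PV
  1     2,375.00     2,230.0469     2,230.0469
  2     2,375.00     2,093.9408     4,187.8816
  3    27,375.00    22,662.3689    67,987.1067
  Σ                 26,986.3566    74,405.0352
Price P = Σ PV = 26,986.3566.
Macaulay duration = Σ(t·PV) / P = 74,405.0352 / 26,986.3566 = 2.75714 years.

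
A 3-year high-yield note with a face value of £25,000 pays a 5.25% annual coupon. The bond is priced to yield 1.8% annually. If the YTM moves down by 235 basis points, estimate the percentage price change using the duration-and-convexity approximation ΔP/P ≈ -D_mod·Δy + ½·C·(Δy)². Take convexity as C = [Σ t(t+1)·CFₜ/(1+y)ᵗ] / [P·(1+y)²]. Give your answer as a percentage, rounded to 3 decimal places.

With y = 0.018:
  t   CF        PV=CF/(1+0.018)^t    t·PV        t(t+1)·PV
  1     1,312.50     1,289.2927     1,289.2927       2,578.5855
  2     1,312.50     1,266.4958     2,532.9916       7,598.9748
  3    26,312.50    24,941.2824    74,823.8471     299,295.3884
  Σ                 27,497.0709    78,646.1314     309,472.9487
P = 27,497.0709; D_Mac = 2.86016 yrs; D_mod = 2.80959 yrs; C = 10.86027.
Duration effect: -2.80959 × (-0.0235) = +0.066025
Convexity effect: 0.5 × 10.86027 × (-0.0235)² = +0.0029988
ΔP/P ≈ +0.066025 + 0.0029988 = +0.069024 = +6.9024%.

+6.902%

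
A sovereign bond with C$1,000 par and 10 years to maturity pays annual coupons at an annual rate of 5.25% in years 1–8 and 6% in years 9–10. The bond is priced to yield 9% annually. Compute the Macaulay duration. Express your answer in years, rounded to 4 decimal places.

7.7072 years

Periodic yield y = 0.09. Discount each cash flow and weight by its year:
  t   CF        PV=CF/(1+0.09)^t    t·PV
  1        52.50        48.1651        48.1651
  2        52.50        44.1882        88.3764
  3        52.50        40.5396       121.6189
  4        52.50        37.1923       148.7693
  5        52.50        34.1214       170.6070
  6        52.50        31.3040       187.8242
  7        52.50        28.7193       201.0351
  8        52.50        26.3480       210.7838
  9        60.00        27.6257       248.6310
  10    1,060.00       447.7555     4,477.5546
  Σ                    765.9591     5,903.3654
Price P = Σ PV = 765.9591.
Macaulay duration = Σ(t·PV) / P = 5,903.3654 / 765.9591 = 7.70715 years.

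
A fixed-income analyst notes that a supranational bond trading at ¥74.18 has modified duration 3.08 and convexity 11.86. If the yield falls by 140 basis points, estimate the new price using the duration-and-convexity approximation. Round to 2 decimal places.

Duration effect: -D_mod·Δy = -3.08 × (-0.014) = +0.043120
Convexity effect: ½·C·(Δy)² = 0.5 × 11.86 × (-0.014)² = +0.00116228
ΔP/P ≈ +0.043120 + 0.00116228 = +0.04428228
New price ≈ 74.18 × (1 + 0.04428228) = 77.4648595304.

¥77.46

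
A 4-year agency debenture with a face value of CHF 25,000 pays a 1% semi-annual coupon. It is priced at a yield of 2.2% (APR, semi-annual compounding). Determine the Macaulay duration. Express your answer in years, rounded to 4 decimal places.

3.9290 years

Periodic yield y = 0.011. Discount each cash flow and weight by its period:
  t   CF        PV=CF/(1+0.011)^t    t·PV
  1       125.00       123.6400       123.6400
  2       125.00       122.2947       244.5894
  3       125.00       120.9641       362.8923
  4       125.00       119.6480       478.5919
  5       125.00       118.3462       591.7309
  6       125.00       117.0585       702.3512
  7       125.00       115.7849       810.4943
  8    25,125.00    23,019.5498   184,156.3984
  Σ                 23,857.2862   187,470.6884
Price P = Σ PV = 23,857.2862.
Macaulay duration = Σ(t·PV) / P = 187,470.6884 / 23,857.2862 = 7.85801 half-year periods.
In years: 7.85801 / 2 = 3.92900 years.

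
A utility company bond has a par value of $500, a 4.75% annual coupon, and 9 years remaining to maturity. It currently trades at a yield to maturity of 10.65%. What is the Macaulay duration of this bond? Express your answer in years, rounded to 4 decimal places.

Periodic yield y = 0.1065. Discount each cash flow and weight by its year:
  t   CF        PV=CF/(1+0.1065)^t    t·PV
  1        23.75        21.4641        21.4641
  2        23.75        19.3982        38.7963
  3        23.75        17.5311        52.5933
  4        23.75        15.8437        63.3750
  5        23.75        14.3188        71.5940
  6        23.75        12.9406        77.6437
  7        23.75        11.6951        81.8657
  8        23.75        10.5694        84.5556
  9       523.75       210.6499     1,895.8492
  Σ                    334.4110     2,387.7368
Price P = Σ PV = 334.4110.
Macaulay duration = Σ(t·PV) / P = 2,387.7368 / 334.4110 = 7.14013 years.

7.1401 years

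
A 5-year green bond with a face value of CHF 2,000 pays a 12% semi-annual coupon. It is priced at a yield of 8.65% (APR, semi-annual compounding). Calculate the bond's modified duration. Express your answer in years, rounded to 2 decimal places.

Periodic yield y = 0.04325. First find Macaulay duration:
  t   CF        PV=CF/(1+0.04325)^t    t·PV
  1       120.00       115.0252       115.0252
  2       120.00       110.2566       220.5131
  3       120.00       105.6857       317.0570
  4       120.00       101.3043       405.2170
  5       120.00        97.1045       485.5224
  6       120.00        93.0788       558.4729
  7       120.00        89.2201       624.5404
  8       120.00        85.5213       684.1701
  9       120.00        81.9758       737.7823
  10    2,120.00     1,388.1996    13,881.9964
  Σ                  2,267.3717    18,030.2968
P = 2,267.3717; Macaulay duration = 18,030.2968 / 2,267.3717 = 7.95207 half-year periods = 3.97603 years.
Modified duration = D_Mac / (1 + y) = 3.97603 / 1.04325 = 3.81120 years.

3.81 years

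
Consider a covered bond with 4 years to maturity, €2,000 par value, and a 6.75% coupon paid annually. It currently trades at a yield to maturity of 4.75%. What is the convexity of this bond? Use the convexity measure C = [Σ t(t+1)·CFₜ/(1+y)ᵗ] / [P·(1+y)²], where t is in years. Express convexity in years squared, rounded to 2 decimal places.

With y = 0.0475:
  t   CF        PV=CF/(1+0.0475)^t    t·PV        t(t+1)·PV
  1       135.00       128.8783       128.8783         257.7566
  2       135.00       123.0342       246.0683         738.2050
  3       135.00       117.4550       352.3651       1,409.4605
  4     2,135.00     1,773.2981     7,093.1925      35,465.9623
  Σ                  2,142.6656     7,820.5042      37,871.3844
P = 2,142.6656.
Convexity = Σ t(t+1)·PV / [P·(1+y)²] = 37,871.3844 / (2,142.6656 × 1.097256) = 16.10826.

16.11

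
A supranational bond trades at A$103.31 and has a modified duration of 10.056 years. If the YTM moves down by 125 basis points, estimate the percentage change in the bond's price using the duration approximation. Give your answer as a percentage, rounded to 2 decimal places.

Duration approximation: ΔP/P ≈ -D_mod · Δy = -10.056 × (-0.0125) = +0.125700.
As a percentage: +12.5700%.

+12.57%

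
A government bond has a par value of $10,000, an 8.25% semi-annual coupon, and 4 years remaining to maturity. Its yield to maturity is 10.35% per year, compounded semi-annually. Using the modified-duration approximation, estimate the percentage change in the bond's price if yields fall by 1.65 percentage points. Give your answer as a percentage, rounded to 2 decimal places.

Periodic yield y = 0.05175. Modified duration first:
  t   CF        PV=CF/(1+0.05175)^t    t·PV
  1       412.50       392.2035       392.2035
  2       412.50       372.9056       745.8112
  3       412.50       354.5573     1,063.6718
  4       412.50       337.1117     1,348.4469
  5       412.50       320.5246     1,602.6229
  6       412.50       304.7536     1,828.5215
  7       412.50       289.7586     2,028.3101
  8    10,412.50     6,954.3229    55,634.5828
  Σ                  9,326.1377    64,644.1708
P = 9,326.1377; D_Mac = 6.93151 half-year periods = 3.46575 yrs; D_mod = 3.46575/(1+0.05175) = 3.29522 yrs.
ΔP/P ≈ -D_mod · Δy = -3.29522 × (-0.0165) = +0.054371 = +5.4371%.

+5.44%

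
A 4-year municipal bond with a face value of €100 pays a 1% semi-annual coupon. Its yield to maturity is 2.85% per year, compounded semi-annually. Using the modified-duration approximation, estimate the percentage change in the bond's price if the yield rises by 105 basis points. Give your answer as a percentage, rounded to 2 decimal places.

Periodic yield y = 0.01425. Modified duration first:
  t   CF        PV=CF/(1+0.01425)^t    t·PV
  1         0.50         0.4930         0.4930
  2         0.50         0.4860         0.9721
  3         0.50         0.4792         1.4377
  4         0.50         0.4725         1.8899
  5         0.50         0.4658         2.3292
  6         0.50         0.4593         2.7558
  7         0.50         0.4529         3.1700
  8       100.50        89.7441       717.9528
  Σ                     93.0528       731.0005
P = 93.0528; D_Mac = 7.85576 half-year periods = 3.92788 yrs; D_mod = 3.92788/(1+0.01425) = 3.87269 yrs.
ΔP/P ≈ -D_mod · Δy = -3.87269 × (+0.0105) = -0.040663 = -4.0663%.

-4.07%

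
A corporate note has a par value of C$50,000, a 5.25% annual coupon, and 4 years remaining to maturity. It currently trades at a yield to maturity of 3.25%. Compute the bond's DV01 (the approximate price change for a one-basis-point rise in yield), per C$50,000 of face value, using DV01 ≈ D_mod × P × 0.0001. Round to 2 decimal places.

C$19.36

Periodic yield y = 0.0325.
  t   CF        PV=CF/(1+0.0325)^t    t·PV
  1     2,625.00     2,542.3729     2,542.3729
  2     2,625.00     2,462.3466     4,924.6932
  3     2,625.00     2,384.8393     7,154.5180
  4    52,625.00    46,305.4242   185,221.6970
  Σ                 53,694.9831   199,843.2811
P = 53,694.9831; D_Mac = 3.72182 yrs; D_mod = 3.60467 yrs.
DV01 ≈ 3.60467 × 53,694.9831 × 0.0001 = 19.355281.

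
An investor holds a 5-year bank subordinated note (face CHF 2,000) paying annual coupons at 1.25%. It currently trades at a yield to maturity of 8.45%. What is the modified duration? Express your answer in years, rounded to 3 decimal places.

4.473 years

Periodic yield y = 0.0845. First find Macaulay duration:
  t   CF        PV=CF/(1+0.0845)^t    t·PV
  1        25.00        23.0521        23.0521
  2        25.00        21.2560        42.5119
  3        25.00        19.5998        58.7994
  4        25.00        18.0726        72.2906
  5     2,025.00     1,349.8243     6,749.1216
  Σ                  1,431.8048     6,945.7755
P = 1,431.8048; Macaulay duration = 6,945.7755 / 1,431.8048 = 4.85106 years.
Modified duration = D_Mac / (1 + y) = 4.85106 / 1.0845 = 4.47309 years.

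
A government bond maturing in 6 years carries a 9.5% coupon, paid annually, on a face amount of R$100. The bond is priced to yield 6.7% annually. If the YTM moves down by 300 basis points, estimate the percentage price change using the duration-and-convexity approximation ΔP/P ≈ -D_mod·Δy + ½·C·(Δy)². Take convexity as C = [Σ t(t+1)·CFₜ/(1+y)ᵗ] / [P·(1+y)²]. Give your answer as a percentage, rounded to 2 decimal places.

With y = 0.067:
  t   CF        PV=CF/(1+0.067)^t    t·PV        t(t+1)·PV
  1         9.50         8.9035         8.9035          17.8069
  2         9.50         8.3444        16.6888          50.0664
  3         9.50         7.8204        23.4613          93.8451
  4         9.50         7.3294        29.3174         146.5872
  5         9.50         6.8691        34.3456         206.0738
  6       109.50        74.2040       445.2243       3,116.5701
  Σ                    113.4708       557.9409       3,630.9494
P = 113.4708; D_Mac = 4.91704 yrs; D_mod = 4.60829 yrs; C = 28.10653.
Duration effect: -4.60829 × (-0.03) = +0.138249
Convexity effect: 0.5 × 28.10653 × (-0.03)² = +0.0126479
ΔP/P ≈ +0.138249 + 0.0126479 = +0.150897 = +15.0897%.

+15.09%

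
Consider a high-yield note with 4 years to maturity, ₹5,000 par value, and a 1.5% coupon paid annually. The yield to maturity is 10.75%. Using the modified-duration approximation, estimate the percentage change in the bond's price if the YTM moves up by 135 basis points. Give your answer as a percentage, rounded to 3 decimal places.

-4.745%

Periodic yield y = 0.1075. Modified duration first:
  t   CF        PV=CF/(1+0.1075)^t    t·PV
  1        75.00        67.7201        67.7201
  2        75.00        61.1468       122.2936
  3        75.00        55.2116       165.6347
  4     5,075.00     3,373.3477    13,493.3908
  Σ                  3,557.4262    13,849.0392
P = 3,557.4262; D_Mac = 3.89299 yrs; D_mod = 3.89299/(1+0.1075) = 3.51512 yrs.
ΔP/P ≈ -D_mod · Δy = -3.51512 × (+0.0135) = -0.047454 = -4.7454%.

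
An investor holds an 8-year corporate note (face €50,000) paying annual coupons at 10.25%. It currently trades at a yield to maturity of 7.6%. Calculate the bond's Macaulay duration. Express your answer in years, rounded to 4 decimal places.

5.9890 years

Periodic yield y = 0.076. Discount each cash flow and weight by its year:
  t   CF        PV=CF/(1+0.076)^t    t·PV
  1     5,125.00     4,763.0112     4,763.0112
  2     5,125.00     4,426.5903     8,853.1806
  3     5,125.00     4,113.9315    12,341.7945
  4     5,125.00     3,823.3564    15,293.4256
  5     5,125.00     3,553.3052    17,766.5261
  6     5,125.00     3,302.3283    19,813.9696
  7     5,125.00     3,069.0783    21,483.5482
  8    55,125.00    30,679.6522   245,437.2175
  Σ                 57,731.2533   345,752.6733
Price P = Σ PV = 57,731.2533.
Macaulay duration = Σ(t·PV) / P = 345,752.6733 / 57,731.2533 = 5.98900 years.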